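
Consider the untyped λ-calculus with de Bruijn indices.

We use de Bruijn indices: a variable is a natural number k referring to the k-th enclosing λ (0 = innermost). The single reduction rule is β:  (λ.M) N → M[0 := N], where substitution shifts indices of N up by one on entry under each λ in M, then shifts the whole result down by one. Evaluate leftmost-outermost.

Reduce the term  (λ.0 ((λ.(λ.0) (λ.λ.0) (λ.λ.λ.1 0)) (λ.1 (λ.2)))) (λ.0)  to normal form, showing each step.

  start: (λ.0 ((λ.(λ.0) (λ.λ.0) (λ.λ.λ.1 0)) (λ.1 (λ.2)))) (λ.0)
  →1  (λ.0) ((λ.(λ.0) (λ.λ.0) (λ.λ.λ.1 0)) (λ.(λ.0) (λ.λ.0)))
  →2  (λ.(λ.0) (λ.λ.0) (λ.λ.λ.1 0)) (λ.(λ.0) (λ.λ.0))
  →3  (λ.0) (λ.λ.0) (λ.λ.λ.1 0)
  →4  (λ.λ.0) (λ.λ.λ.1 0)
  →5  λ.0

Answer: normal form = λ.0  (in 5 steps)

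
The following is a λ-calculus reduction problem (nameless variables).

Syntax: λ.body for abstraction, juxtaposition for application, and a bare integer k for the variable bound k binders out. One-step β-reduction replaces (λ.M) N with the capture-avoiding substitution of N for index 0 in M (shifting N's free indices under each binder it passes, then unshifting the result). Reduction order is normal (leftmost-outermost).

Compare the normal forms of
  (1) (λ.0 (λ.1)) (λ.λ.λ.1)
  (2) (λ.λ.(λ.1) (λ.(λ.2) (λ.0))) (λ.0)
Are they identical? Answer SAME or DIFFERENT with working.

Answer: DIFFERENT — A ⇓ λ.λ.1, B ⇓ λ.0

Working:
Term A:
  start: (λ.0 (λ.1)) (λ.λ.λ.1)
  step 1: (λ.λ.λ.1) (λ.λ.λ.λ.1)
  step 2: λ.λ.1

Term B:
  start: (λ.λ.(λ.1) (λ.(λ.2) (λ.0))) (λ.0)
  step 1: λ.(λ.1) (λ.(λ.2) (λ.0))
  step 2: λ.0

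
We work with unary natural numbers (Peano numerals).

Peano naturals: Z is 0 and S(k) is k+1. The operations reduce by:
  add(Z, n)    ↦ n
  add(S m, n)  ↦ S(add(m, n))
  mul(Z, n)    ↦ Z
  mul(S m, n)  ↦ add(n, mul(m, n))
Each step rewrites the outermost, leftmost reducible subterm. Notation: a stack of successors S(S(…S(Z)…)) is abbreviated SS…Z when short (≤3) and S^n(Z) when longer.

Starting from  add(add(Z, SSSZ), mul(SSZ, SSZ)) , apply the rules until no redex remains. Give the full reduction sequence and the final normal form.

Answer: normal form = S^7(Z)  (in 14 steps)

Derivation:
  start: add(add(Z, SSSZ), mul(SSZ, SSZ))
  [1] add(SSSZ, mul(SSZ, SSZ))
  [2] S(add(SSZ, mul(SSZ, SSZ)))
  [3] S(S(add(SZ, mul(SSZ, SSZ))))
  [4] S(S(S(add(Z, mul(SSZ, SSZ)))))
  [5] S(S(S(mul(SSZ, SSZ))))
  [6] S(S(S(add(SSZ, mul(SZ, SSZ)))))
  [7] S(S(S(S(add(SZ, mul(SZ, SSZ))))))
  [8] S(S(S(S(S(add(Z, mul(SZ, SSZ)))))))
  [9] S(S(S(S(S(mul(SZ, SSZ))))))
  [10] S(S(S(S(S(add(SSZ, mul(Z, SSZ)))))))
  [11] S(S(S(S(S(S(add(SZ, mul(Z, SSZ))))))))
  [12] S(S(S(S(S(S(S(add(Z, mul(Z, SSZ)))))))))
  [13] S(S(S(S(S(S(S(mul(Z, SSZ))))))))
  [14] S^7(Z)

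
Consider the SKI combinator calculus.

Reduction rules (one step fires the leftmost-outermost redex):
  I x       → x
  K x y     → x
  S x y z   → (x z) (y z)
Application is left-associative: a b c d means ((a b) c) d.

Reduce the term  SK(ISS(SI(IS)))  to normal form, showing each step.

  start: SK(ISS(SI(IS)))
  step 1: SK(SS(SI(IS)))
  step 2: SK(SS(SIS))

Answer: normal form = SK(SS(SIS))  (in 2 steps)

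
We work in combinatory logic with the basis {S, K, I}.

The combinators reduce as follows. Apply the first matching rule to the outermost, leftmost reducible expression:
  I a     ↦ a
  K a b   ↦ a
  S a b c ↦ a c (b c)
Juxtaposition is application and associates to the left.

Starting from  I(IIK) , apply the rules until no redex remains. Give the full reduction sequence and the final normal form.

Answer: normal form = K  (in 3 steps)

Derivation:
  start: I(IIK)
  →1  IIK
  →2  IK
  →3  K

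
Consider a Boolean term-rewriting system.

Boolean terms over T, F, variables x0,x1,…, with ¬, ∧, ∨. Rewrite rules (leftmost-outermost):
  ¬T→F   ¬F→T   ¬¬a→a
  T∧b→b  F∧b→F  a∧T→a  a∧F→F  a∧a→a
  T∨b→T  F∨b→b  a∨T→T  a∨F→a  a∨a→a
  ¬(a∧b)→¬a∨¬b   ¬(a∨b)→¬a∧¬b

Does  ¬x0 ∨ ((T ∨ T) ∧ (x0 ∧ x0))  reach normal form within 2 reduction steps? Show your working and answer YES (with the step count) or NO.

Answer: NO — after 2 steps the term is ¬x0 ∨ (x0 ∧ x0), not yet normal

Reduction:
  start: ¬x0 ∨ ((T ∨ T) ∧ (x0 ∧ x0))
  →1  ¬x0 ∨ (T ∧ (x0 ∧ x0))
  →2  ¬x0 ∨ (x0 ∧ x0)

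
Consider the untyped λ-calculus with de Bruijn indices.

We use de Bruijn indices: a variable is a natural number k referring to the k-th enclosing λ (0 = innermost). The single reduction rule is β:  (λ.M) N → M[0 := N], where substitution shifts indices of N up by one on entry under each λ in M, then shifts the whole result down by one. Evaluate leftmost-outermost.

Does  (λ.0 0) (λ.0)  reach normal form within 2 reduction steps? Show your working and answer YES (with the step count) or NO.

  start: (λ.0 0) (λ.0)
  step 1: (λ.0) (λ.0)
  step 2: λ.0

Answer: YES — reaches normal form λ.0 in 2 ≤ 2 steps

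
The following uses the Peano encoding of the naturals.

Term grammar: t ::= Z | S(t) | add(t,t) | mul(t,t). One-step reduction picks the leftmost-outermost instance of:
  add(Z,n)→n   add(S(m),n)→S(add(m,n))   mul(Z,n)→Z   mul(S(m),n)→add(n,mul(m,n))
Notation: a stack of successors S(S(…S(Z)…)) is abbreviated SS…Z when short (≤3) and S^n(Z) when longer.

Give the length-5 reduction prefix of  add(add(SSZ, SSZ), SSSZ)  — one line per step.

  start: add(add(SSZ, SSZ), SSSZ)
  [1] add(S(add(SZ, SSZ)), SSSZ)
  [2] S(add(add(SZ, SSZ), SSSZ))
  [3] S(add(S(add(Z, SSZ)), SSSZ))
  [4] S(S(add(add(Z, SSZ), SSSZ)))
  [5] S(S(add(SSZ, SSSZ)))

Answer: after 5 steps: S(S(add(SSZ, SSSZ)))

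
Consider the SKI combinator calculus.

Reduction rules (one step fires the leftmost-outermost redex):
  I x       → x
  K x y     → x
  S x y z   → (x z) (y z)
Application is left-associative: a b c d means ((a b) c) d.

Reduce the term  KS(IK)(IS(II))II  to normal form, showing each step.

Answer: normal form = I  (in 10 steps)

Derivation:
  start: KS(IK)(IS(II))II
  [1] S(IS(II))II
  [2] IS(II)I(II)
  [3] S(II)I(II)
  [4] II(II)(I(II))
  [5] I(II)(I(II))
  [6] II(I(II))
  [7] I(I(II))
  [8] I(II)
  [9] II
  [10] I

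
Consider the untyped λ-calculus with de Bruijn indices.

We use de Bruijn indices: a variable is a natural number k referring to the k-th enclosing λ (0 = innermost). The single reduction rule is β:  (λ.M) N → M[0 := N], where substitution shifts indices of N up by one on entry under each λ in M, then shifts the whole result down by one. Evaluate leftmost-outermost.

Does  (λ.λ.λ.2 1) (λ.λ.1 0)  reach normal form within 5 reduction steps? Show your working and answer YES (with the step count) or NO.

Answer: YES — reaches normal form λ.λ.λ.2 0 in 2 ≤ 5 steps

Derivation:
  start: (λ.λ.λ.2 1) (λ.λ.1 0)
  step 1: λ.λ.(λ.λ.1 0) 1
  step 2: λ.λ.λ.2 0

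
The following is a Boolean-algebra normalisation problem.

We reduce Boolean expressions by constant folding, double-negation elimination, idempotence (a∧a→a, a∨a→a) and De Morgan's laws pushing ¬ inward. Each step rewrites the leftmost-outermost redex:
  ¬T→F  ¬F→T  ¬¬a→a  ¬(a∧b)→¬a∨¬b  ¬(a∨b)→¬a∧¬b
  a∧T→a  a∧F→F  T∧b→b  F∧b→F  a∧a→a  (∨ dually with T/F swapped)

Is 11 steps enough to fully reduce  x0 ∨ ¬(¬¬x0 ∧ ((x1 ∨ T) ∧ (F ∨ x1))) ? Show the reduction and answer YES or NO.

  start: x0 ∨ ¬(¬¬x0 ∧ ((x1 ∨ T) ∧ (F ∨ x1)))
  →1  x0 ∨ (¬¬¬x0 ∨ ¬((x1 ∨ T) ∧ (F ∨ x1)))
  →2  x0 ∨ (¬x0 ∨ ¬((x1 ∨ T) ∧ (F ∨ x1)))
  →3  x0 ∨ (¬x0 ∨ (¬(x1 ∨ T) ∨ ¬(F ∨ x1)))
  →4  x0 ∨ (¬x0 ∨ ((¬x1 ∧ ¬T) ∨ ¬(F ∨ x1)))
  →5  x0 ∨ (¬x0 ∨ ((¬x1 ∧ F) ∨ ¬(F ∨ x1)))
  →6  x0 ∨ (¬x0 ∨ (F ∨ ¬(F ∨ x1)))
  →7  x0 ∨ (¬x0 ∨ ¬(F ∨ x1))
  →8  x0 ∨ (¬x0 ∨ (¬F ∧ ¬x1))
  →9  x0 ∨ (¬x0 ∨ (T ∧ ¬x1))
  →10  x0 ∨ (¬x0 ∨ ¬x1)

Answer: YES — reaches normal form x0 ∨ (¬x0 ∨ ¬x1) in 10 ≤ 11 steps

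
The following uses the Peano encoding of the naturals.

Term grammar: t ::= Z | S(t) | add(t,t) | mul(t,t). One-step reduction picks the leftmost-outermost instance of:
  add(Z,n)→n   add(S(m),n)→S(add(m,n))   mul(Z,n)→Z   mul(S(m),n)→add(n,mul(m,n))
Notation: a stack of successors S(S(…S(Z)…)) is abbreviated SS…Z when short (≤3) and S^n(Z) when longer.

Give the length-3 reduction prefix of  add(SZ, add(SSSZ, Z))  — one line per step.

  start: add(SZ, add(SSSZ, Z))
  →1  S(add(Z, add(SSSZ, Z)))
  →2  S(add(SSSZ, Z))
  →3  S(S(add(SSZ, Z)))

Answer: after 3 steps: S(S(add(SSZ, Z)))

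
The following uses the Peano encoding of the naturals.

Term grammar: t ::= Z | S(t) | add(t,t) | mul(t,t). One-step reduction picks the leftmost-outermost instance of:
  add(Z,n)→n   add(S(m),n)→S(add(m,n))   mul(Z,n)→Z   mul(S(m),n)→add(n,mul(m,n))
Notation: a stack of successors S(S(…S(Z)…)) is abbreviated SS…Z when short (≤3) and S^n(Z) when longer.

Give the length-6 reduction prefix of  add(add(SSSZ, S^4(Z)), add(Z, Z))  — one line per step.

  start: add(add(SSSZ, S^4(Z)), add(Z, Z))
  →1  add(S(add(SSZ, S^4(Z))), add(Z, Z))
  →2  S(add(add(SSZ, S^4(Z)), add(Z, Z)))
  →3  S(add(S(add(SZ, S^4(Z))), add(Z, Z)))
  →4  S(S(add(add(SZ, S^4(Z)), add(Z, Z))))
  →5  S(S(add(S(add(Z, S^4(Z))), add(Z, Z))))
  →6  S(S(S(add(add(Z, S^4(Z)), add(Z, Z)))))

Answer: after 6 steps: S(S(S(add(add(Z, S^4(Z)), add(Z, Z)))))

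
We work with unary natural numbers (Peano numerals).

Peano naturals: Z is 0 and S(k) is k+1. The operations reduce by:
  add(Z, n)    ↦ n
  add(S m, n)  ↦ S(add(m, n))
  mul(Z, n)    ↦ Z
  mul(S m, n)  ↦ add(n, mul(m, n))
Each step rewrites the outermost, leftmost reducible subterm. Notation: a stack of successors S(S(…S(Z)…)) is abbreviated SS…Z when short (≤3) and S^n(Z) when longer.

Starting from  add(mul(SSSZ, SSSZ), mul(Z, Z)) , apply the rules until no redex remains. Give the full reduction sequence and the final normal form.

  start: add(mul(SSSZ, SSSZ), mul(Z, Z))
  step 1: add(add(SSSZ, mul(SSZ, SSSZ)), mul(Z, Z))
  step 2: add(S(add(SSZ, mul(SSZ, SSSZ))), mul(Z, Z))
  step 3: S(add(add(SSZ, mul(SSZ, SSSZ)), mul(Z, Z)))
  step 4: S(add(S(add(SZ, mul(SSZ, SSSZ))), mul(Z, Z)))
  step 5: S(S(add(add(SZ, mul(SSZ, SSSZ)), mul(Z, Z))))
  step 6: S(S(add(S(add(Z, mul(SSZ, SSSZ))), mul(Z, Z))))
  step 7: S(S(S(add(add(Z, mul(SSZ, SSSZ)), mul(Z, Z)))))
  step 8: S(S(S(add(mul(SSZ, SSSZ), mul(Z, Z)))))
  step 9: S(S(S(add(add(SSSZ, mul(SZ, SSSZ)), mul(Z, Z)))))
  step 10: S(S(S(add(S(add(SSZ, mul(SZ, SSSZ))), mul(Z, Z)))))
  step 11: S(S(S(S(add(add(SSZ, mul(SZ, SSSZ)), mul(Z, Z))))))
  step 12: S(S(S(S(add(S(add(SZ, mul(SZ, SSSZ))), mul(Z, Z))))))
  step 13: S(S(S(S(S(add(add(SZ, mul(SZ, SSSZ)), mul(Z, Z)))))))
  step 14: S(S(S(S(S(add(S(add(Z, mul(SZ, SSSZ))), mul(Z, Z)))))))
  step 15: S(S(S(S(S(S(add(add(Z, mul(SZ, SSSZ)), mul(Z, Z))))))))
  step 16: S(S(S(S(S(S(add(mul(SZ, SSSZ), mul(Z, Z))))))))
  step 17: S(S(S(S(S(S(add(add(SSSZ, mul(Z, SSSZ)), mul(Z, Z))))))))
  step 18: S(S(S(S(S(S(add(S(add(SSZ, mul(Z, SSSZ))), mul(Z, Z))))))))
  step 19: S(S(S(S(S(S(S(add(add(SSZ, mul(Z, SSSZ)), mul(Z, Z)))))))))
  step 20: S(S(S(S(S(S(S(add(S(add(SZ, mul(Z, SSSZ))), mul(Z, Z)))))))))
  step 21: S(S(S(S(S(S(S(S(add(add(SZ, mul(Z, SSSZ)), mul(Z, Z))))))))))
  step 22: S(S(S(S(S(S(S(S(add(S(add(Z, mul(Z, SSSZ))), mul(Z, Z))))))))))
  step 23: S(S(S(S(S(S(S(S(S(add(add(Z, mul(Z, SSSZ)), mul(Z, Z)))))))))))
  step 24: S(S(S(S(S(S(S(S(S(add(mul(Z, SSSZ), mul(Z, Z)))))))))))
  step 25: S(S(S(S(S(S(S(S(S(add(Z, mul(Z, Z)))))))))))
  step 26: S(S(S(S(S(S(S(S(S(mul(Z, Z))))))))))
  step 27: S^9(Z)

Answer: normal form = S^9(Z)  (in 27 steps)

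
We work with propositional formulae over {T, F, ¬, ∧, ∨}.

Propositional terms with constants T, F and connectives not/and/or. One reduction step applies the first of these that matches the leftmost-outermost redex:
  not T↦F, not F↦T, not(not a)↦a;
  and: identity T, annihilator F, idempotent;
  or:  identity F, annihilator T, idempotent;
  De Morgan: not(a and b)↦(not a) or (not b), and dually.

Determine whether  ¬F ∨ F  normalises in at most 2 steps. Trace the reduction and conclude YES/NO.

  start: ¬F ∨ F
  [1] ¬F
  [2] T

Answer: YES — reaches normal form T in 2 ≤ 2 steps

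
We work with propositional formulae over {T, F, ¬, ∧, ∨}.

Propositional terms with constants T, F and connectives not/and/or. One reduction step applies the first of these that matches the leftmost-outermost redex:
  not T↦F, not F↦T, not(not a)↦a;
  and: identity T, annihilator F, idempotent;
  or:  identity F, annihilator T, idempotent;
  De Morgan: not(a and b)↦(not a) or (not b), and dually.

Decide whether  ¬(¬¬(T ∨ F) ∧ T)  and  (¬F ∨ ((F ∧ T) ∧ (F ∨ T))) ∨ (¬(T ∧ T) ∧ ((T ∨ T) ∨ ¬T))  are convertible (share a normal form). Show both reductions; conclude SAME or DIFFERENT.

Term A:
  start: ¬(¬¬(T ∨ F) ∧ T)
  step 1: ¬¬¬(T ∨ F) ∨ ¬T
  step 2: ¬(T ∨ F) ∨ ¬T
  step 3: (¬T ∧ ¬F) ∨ ¬T
  step 4: (F ∧ ¬F) ∨ ¬T
  step 5: F ∨ ¬T
  step 6: ¬T
  step 7: F

Term B:
  start: (¬F ∨ ((F ∧ T) ∧ (F ∨ T))) ∨ (¬(T ∧ T) ∧ ((T ∨ T) ∨ ¬T))
  step 1: (T ∨ ((F ∧ T) ∧ (F ∨ T))) ∨ (¬(T ∧ T) ∧ ((T ∨ T) ∨ ¬T))
  step 2: T ∨ (¬(T ∧ T) ∧ ((T ∨ T) ∨ ¬T))
  step 3: T

Answer: DIFFERENT — A ⇓ F, B ⇓ T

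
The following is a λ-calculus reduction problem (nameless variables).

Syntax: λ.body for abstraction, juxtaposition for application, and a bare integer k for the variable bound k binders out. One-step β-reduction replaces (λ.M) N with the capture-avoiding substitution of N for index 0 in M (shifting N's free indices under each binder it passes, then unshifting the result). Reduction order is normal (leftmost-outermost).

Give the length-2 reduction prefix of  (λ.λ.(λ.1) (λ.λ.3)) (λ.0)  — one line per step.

Answer: after 2 steps: λ.0

Reduction:
  start: (λ.λ.(λ.1) (λ.λ.3)) (λ.0)
  step 1: λ.(λ.1) (λ.λ.λ.0)
  step 2: λ.0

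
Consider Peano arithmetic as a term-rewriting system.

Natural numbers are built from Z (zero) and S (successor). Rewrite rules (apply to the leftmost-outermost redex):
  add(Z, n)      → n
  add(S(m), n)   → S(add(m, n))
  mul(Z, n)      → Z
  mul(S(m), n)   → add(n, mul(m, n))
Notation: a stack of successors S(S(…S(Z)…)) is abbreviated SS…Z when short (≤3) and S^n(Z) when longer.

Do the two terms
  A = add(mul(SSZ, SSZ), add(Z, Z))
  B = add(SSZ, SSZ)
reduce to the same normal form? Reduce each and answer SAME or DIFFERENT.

Term A:
  start: add(mul(SSZ, SSZ), add(Z, Z))
  [1] add(add(SSZ, mul(SZ, SSZ)), add(Z, Z))
  [2] add(S(add(SZ, mul(SZ, SSZ))), add(Z, Z))
  [3] S(add(add(SZ, mul(SZ, SSZ)), add(Z, Z)))
  [4] S(add(S(add(Z, mul(SZ, SSZ))), add(Z, Z)))
  [5] S(S(add(add(Z, mul(SZ, SSZ)), add(Z, Z))))
  [6] S(S(add(mul(SZ, SSZ), add(Z, Z))))
  [7] S(S(add(add(SSZ, mul(Z, SSZ)), add(Z, Z))))
  [8] S(S(add(S(add(SZ, mul(Z, SSZ))), add(Z, Z))))
  [9] S(S(S(add(add(SZ, mul(Z, SSZ)), add(Z, Z)))))
  [10] S(S(S(add(S(add(Z, mul(Z, SSZ))), add(Z, Z)))))
  [11] S(S(S(S(add(add(Z, mul(Z, SSZ)), add(Z, Z))))))
  [12] S(S(S(S(add(mul(Z, SSZ), add(Z, Z))))))
  [13] S(S(S(S(add(Z, add(Z, Z))))))
  [14] S(S(S(S(add(Z, Z)))))
  [15] S^4(Z)

Term B:
  start: add(SSZ, SSZ)
  [1] S(add(SZ, SSZ))
  [2] S(S(add(Z, SSZ)))
  [3] S^4(Z)

Answer: SAME — A ⇓ S^4(Z), B ⇓ S^4(Z)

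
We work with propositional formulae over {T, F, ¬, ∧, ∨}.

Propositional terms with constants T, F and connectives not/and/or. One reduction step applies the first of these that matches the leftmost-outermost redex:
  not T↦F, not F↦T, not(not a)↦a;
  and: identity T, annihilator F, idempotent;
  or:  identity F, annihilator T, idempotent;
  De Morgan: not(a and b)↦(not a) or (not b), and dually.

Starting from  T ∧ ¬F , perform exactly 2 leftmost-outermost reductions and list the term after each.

  start: T ∧ ¬F
  [1] ¬F
  [2] T

Answer: after 2 steps: T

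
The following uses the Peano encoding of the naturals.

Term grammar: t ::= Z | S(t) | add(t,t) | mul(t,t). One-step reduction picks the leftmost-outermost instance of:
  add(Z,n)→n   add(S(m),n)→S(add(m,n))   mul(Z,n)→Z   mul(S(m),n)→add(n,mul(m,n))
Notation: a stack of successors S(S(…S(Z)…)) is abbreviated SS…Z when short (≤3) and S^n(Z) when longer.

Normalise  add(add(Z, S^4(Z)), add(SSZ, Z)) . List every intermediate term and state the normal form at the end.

Answer: normal form = S^6(Z)  (in 9 steps)

Derivation:
  start: add(add(Z, S^4(Z)), add(SSZ, Z))
  [1] add(S^4(Z), add(SSZ, Z))
  [2] S(add(SSSZ, add(SSZ, Z)))
  [3] S(S(add(SSZ, add(SSZ, Z))))
  [4] S(S(S(add(SZ, add(SSZ, Z)))))
  [5] S(S(S(S(add(Z, add(SSZ, Z))))))
  [6] S(S(S(S(add(SSZ, Z)))))
  [7] S(S(S(S(S(add(SZ, Z))))))
  [8] S(S(S(S(S(S(add(Z, Z)))))))
  [9] S^6(Z)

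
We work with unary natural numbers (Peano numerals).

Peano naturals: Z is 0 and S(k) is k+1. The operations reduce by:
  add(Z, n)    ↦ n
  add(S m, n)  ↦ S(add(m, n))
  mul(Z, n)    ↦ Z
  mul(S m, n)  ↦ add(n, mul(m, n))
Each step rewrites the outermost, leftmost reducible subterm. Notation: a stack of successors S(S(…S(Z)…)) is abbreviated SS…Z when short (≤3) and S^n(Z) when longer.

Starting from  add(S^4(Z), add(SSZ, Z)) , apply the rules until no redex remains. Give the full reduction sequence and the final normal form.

  start: add(S^4(Z), add(SSZ, Z))
  →1  S(add(SSSZ, add(SSZ, Z)))
  →2  S(S(add(SSZ, add(SSZ, Z))))
  →3  S(S(S(add(SZ, add(SSZ, Z)))))
  →4  S(S(S(S(add(Z, add(SSZ, Z))))))
  →5  S(S(S(S(add(SSZ, Z)))))
  →6  S(S(S(S(S(add(SZ, Z))))))
  →7  S(S(S(S(S(S(add(Z, Z)))))))
  →8  S^6(Z)

Answer: normal form = S^6(Z)  (in 8 steps)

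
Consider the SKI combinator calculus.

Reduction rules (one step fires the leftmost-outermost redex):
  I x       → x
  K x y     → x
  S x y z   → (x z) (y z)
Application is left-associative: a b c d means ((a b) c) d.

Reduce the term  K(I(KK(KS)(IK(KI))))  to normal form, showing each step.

Answer: normal form = K(K(K(KI)))  (in 3 steps)

Working:
  start: K(I(KK(KS)(IK(KI))))
  [1] K(KK(KS)(IK(KI)))
  [2] K(K(IK(KI)))
  [3] K(K(K(KI)))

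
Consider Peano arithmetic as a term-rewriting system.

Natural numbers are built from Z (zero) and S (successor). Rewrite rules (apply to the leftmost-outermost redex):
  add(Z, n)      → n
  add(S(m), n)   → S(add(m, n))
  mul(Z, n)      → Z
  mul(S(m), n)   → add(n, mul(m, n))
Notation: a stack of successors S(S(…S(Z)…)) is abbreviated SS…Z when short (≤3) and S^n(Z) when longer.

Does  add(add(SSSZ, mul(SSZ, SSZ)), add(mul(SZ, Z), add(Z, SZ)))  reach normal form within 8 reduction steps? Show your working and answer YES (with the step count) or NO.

Answer: NO — after 8 steps the term is S(S(S(add(add(SSZ, mul(SZ, SSZ)), add(mul(SZ, Z), add(Z, SZ)))))), not yet normal

Working:
  start: add(add(SSSZ, mul(SSZ, SSZ)), add(mul(SZ, Z), add(Z, SZ)))
  →1  add(S(add(SSZ, mul(SSZ, SSZ))), add(mul(SZ, Z), add(Z, SZ)))
  →2  S(add(add(SSZ, mul(SSZ, SSZ)), add(mul(SZ, Z), add(Z, SZ))))
  →3  S(add(S(add(SZ, mul(SSZ, SSZ))), add(mul(SZ, Z), add(Z, SZ))))
  →4  S(S(add(add(SZ, mul(SSZ, SSZ)), add(mul(SZ, Z), add(Z, SZ)))))
  →5  S(S(add(S(add(Z, mul(SSZ, SSZ))), add(mul(SZ, Z), add(Z, SZ)))))
  →6  S(S(S(add(add(Z, mul(SSZ, SSZ)), add(mul(SZ, Z), add(Z, SZ))))))
  →7  S(S(S(add(mul(SSZ, SSZ), add(mul(SZ, Z), add(Z, SZ))))))
  →8  S(S(S(add(add(SSZ, mul(SZ, SSZ)), add(mul(SZ, Z), add(Z, SZ))))))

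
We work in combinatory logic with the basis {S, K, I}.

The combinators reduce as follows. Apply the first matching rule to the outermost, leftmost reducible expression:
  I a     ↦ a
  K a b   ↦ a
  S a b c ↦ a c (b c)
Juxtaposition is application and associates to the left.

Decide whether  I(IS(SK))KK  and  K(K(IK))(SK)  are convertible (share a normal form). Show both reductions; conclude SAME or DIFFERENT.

Term A:
  start: I(IS(SK))KK
  →1  IS(SK)KK
  →2  S(SK)KK
  →3  SKK(KK)
  →4  K(KK)(K(KK))
  →5  KK

Term B:
  start: K(K(IK))(SK)
  →1  K(IK)
  →2  KK

Answer: SAME — A ⇓ KK, B ⇓ KK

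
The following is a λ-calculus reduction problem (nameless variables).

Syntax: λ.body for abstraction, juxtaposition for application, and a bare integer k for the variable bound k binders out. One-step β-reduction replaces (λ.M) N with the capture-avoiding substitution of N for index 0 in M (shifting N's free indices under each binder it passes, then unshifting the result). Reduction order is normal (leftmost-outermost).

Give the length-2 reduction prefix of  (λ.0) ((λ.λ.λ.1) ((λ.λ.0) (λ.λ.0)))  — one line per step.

  start: (λ.0) ((λ.λ.λ.1) ((λ.λ.0) (λ.λ.0)))
  →1  (λ.λ.λ.1) ((λ.λ.0) (λ.λ.0))
  →2  λ.λ.1

Answer: after 2 steps: λ.λ.1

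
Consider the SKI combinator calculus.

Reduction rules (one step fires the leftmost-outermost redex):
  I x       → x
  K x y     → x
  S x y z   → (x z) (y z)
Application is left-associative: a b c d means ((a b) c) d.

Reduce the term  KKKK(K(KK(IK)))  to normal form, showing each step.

Answer: normal form = K  (in 2 steps)

Reduction:
  start: KKKK(K(KK(IK)))
  step 1: KK(K(KK(IK)))
  step 2: K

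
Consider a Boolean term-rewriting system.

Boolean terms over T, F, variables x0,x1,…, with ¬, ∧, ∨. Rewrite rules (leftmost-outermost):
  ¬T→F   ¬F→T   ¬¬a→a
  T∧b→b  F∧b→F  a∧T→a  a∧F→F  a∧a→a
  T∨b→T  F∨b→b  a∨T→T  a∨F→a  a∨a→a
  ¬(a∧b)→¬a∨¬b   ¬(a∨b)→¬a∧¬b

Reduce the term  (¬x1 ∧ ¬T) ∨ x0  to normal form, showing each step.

  start: (¬x1 ∧ ¬T) ∨ x0
  →1  (¬x1 ∧ F) ∨ x0
  →2  F ∨ x0
  →3  x0

Answer: normal form = x0  (in 3 steps)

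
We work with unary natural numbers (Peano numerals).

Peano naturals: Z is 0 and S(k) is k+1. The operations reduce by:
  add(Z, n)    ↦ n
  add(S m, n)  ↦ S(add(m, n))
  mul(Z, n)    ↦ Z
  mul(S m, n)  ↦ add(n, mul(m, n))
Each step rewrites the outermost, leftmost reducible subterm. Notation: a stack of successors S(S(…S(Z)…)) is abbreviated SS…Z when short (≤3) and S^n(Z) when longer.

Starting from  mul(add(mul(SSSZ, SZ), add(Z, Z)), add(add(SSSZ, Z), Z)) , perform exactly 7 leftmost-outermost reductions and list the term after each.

  start: mul(add(mul(SSSZ, SZ), add(Z, Z)), add(add(SSSZ, Z), Z))
  [1] mul(add(add(SZ, mul(SSZ, SZ)), add(Z, Z)), add(add(SSSZ, Z), Z))
  [2] mul(add(S(add(Z, mul(SSZ, SZ))), add(Z, Z)), add(add(SSSZ, Z), Z))
  [3] mul(S(add(add(Z, mul(SSZ, SZ)), add(Z, Z))), add(add(SSSZ, Z), Z))
  [4] add(add(add(SSSZ, Z), Z), mul(add(add(Z, mul(SSZ, SZ)), add(Z, Z)), add(add(SSSZ, Z), Z)))
  [5] add(add(S(add(SSZ, Z)), Z), mul(add(add(Z, mul(SSZ, SZ)), add(Z, Z)), add(add(SSSZ, Z), Z)))
  [6] add(S(add(add(SSZ, Z), Z)), mul(add(add(Z, mul(SSZ, SZ)), add(Z, Z)), add(add(SSSZ, Z), Z)))
  [7] S(add(add(add(SSZ, Z), Z), mul(add(add(Z, mul(SSZ, SZ)), add(Z, Z)), add(add(SSSZ, Z), Z))))

Answer: after 7 steps: S(add(add(add(SSZ, Z), Z), mul(add(add(Z, mul(SSZ, SZ)), add(Z, Z)), add(add(SSSZ, Z), Z))))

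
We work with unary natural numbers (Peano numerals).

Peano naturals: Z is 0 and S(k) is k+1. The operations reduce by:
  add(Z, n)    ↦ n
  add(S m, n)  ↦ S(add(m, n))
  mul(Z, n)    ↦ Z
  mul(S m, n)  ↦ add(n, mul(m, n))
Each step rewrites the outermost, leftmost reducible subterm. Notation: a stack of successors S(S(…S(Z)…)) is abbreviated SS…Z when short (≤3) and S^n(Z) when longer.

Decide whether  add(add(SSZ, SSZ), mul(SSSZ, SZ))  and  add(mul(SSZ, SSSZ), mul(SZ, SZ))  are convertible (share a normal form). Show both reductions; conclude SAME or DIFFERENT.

Term A:
  start: add(add(SSZ, SSZ), mul(SSSZ, SZ))
  step 1: add(S(add(SZ, SSZ)), mul(SSSZ, SZ))
  step 2: S(add(add(SZ, SSZ), mul(SSSZ, SZ)))
  step 3: S(add(S(add(Z, SSZ)), mul(SSSZ, SZ)))
  step 4: S(S(add(add(Z, SSZ), mul(SSSZ, SZ))))
  step 5: S(S(add(SSZ, mul(SSSZ, SZ))))
  step 6: S(S(S(add(SZ, mul(SSSZ, SZ)))))
  step 7: S(S(S(S(add(Z, mul(SSSZ, SZ))))))
  step 8: S(S(S(S(mul(SSSZ, SZ)))))
  step 9: S(S(S(S(add(SZ, mul(SSZ, SZ))))))
  step 10: S(S(S(S(S(add(Z, mul(SSZ, SZ)))))))
  step 11: S(S(S(S(S(mul(SSZ, SZ))))))
  step 12: S(S(S(S(S(add(SZ, mul(SZ, SZ)))))))
  step 13: S(S(S(S(S(S(add(Z, mul(SZ, SZ))))))))
  step 14: S(S(S(S(S(S(mul(SZ, SZ)))))))
  step 15: S(S(S(S(S(S(add(SZ, mul(Z, SZ))))))))
  step 16: S(S(S(S(S(S(S(add(Z, mul(Z, SZ)))))))))
  step 17: S(S(S(S(S(S(S(mul(Z, SZ))))))))
  step 18: S^7(Z)

Term B:
  start: add(mul(SSZ, SSSZ), mul(SZ, SZ))
  step 1: add(add(SSSZ, mul(SZ, SSSZ)), mul(SZ, SZ))
  step 2: add(S(add(SSZ, mul(SZ, SSSZ))), mul(SZ, SZ))
  step 3: S(add(add(SSZ, mul(SZ, SSSZ)), mul(SZ, SZ)))
  step 4: S(add(S(add(SZ, mul(SZ, SSSZ))), mul(SZ, SZ)))
  step 5: S(S(add(add(SZ, mul(SZ, SSSZ)), mul(SZ, SZ))))
  step 6: S(S(add(S(add(Z, mul(SZ, SSSZ))), mul(SZ, SZ))))
  step 7: S(S(S(add(add(Z, mul(SZ, SSSZ)), mul(SZ, SZ)))))
  step 8: S(S(S(add(mul(SZ, SSSZ), mul(SZ, SZ)))))
  step 9: S(S(S(add(add(SSSZ, mul(Z, SSSZ)), mul(SZ, SZ)))))
  step 10: S(S(S(add(S(add(SSZ, mul(Z, SSSZ))), mul(SZ, SZ)))))
  step 11: S(S(S(S(add(add(SSZ, mul(Z, SSSZ)), mul(SZ, SZ))))))
  step 12: S(S(S(S(add(S(add(SZ, mul(Z, SSSZ))), mul(SZ, SZ))))))
  step 13: S(S(S(S(S(add(add(SZ, mul(Z, SSSZ)), mul(SZ, SZ)))))))
  step 14: S(S(S(S(S(add(S(add(Z, mul(Z, SSSZ))), mul(SZ, SZ)))))))
  step 15: S(S(S(S(S(S(add(add(Z, mul(Z, SSSZ)), mul(SZ, SZ))))))))
  step 16: S(S(S(S(S(S(add(mul(Z, SSSZ), mul(SZ, SZ))))))))
  step 17: S(S(S(S(S(S(add(Z, mul(SZ, SZ))))))))
  step 18: S(S(S(S(S(S(mul(SZ, SZ)))))))
  step 19: S(S(S(S(S(S(add(SZ, mul(Z, SZ))))))))
  step 20: S(S(S(S(S(S(S(add(Z, mul(Z, SZ)))))))))
  step 21: S(S(S(S(S(S(S(mul(Z, SZ))))))))
  step 22: S^7(Z)

Answer: SAME — A ⇓ S^7(Z), B ⇓ S^7(Z)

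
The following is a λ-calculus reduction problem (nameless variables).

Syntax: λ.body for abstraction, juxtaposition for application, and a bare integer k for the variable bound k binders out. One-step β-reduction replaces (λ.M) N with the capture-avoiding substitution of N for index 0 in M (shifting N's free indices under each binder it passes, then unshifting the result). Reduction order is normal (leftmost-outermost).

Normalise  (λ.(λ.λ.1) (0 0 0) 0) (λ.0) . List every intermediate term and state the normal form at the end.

  start: (λ.(λ.λ.1) (0 0 0) 0) (λ.0)
  [1] (λ.λ.1) ((λ.0) (λ.0) (λ.0)) (λ.0)
  [2] (λ.(λ.0) (λ.0) (λ.0)) (λ.0)
  [3] (λ.0) (λ.0) (λ.0)
  [4] (λ.0) (λ.0)
  [5] λ.0

Answer: normal form = λ.0  (in 5 steps)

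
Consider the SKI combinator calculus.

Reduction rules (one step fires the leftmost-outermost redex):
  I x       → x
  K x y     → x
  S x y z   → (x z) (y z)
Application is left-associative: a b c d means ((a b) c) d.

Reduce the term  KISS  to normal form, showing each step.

Answer: normal form = S  (in 2 steps)

Derivation:
  start: KISS
  step 1: IS
  step 2: S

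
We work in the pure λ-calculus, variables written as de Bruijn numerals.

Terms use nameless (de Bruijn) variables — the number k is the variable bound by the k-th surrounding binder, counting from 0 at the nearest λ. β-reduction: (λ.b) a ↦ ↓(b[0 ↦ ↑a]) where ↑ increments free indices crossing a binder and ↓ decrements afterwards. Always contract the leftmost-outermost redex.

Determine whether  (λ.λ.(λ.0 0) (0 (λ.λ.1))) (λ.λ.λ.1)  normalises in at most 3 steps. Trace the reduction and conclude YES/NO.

  start: (λ.λ.(λ.0 0) (0 (λ.λ.1))) (λ.λ.λ.1)
  [1] λ.(λ.0 0) (0 (λ.λ.1))
  [2] λ.0 (λ.λ.1) (0 (λ.λ.1))

Answer: YES — reaches normal form λ.0 (λ.λ.1) (0 (λ.λ.1)) in 2 ≤ 3 steps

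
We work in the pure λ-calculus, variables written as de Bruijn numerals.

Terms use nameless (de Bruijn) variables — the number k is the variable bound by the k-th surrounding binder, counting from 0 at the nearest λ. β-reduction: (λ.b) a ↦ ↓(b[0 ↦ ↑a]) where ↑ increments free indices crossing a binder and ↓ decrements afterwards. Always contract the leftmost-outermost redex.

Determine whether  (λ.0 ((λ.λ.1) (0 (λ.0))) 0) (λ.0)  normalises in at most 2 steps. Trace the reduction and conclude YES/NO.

Answer: NO — after 2 steps the term is (λ.λ.1) ((λ.0) (λ.0)) (λ.0), not yet normal

Derivation:
  start: (λ.0 ((λ.λ.1) (0 (λ.0))) 0) (λ.0)
  [1] (λ.0) ((λ.λ.1) ((λ.0) (λ.0))) (λ.0)
  [2] (λ.λ.1) ((λ.0) (λ.0)) (λ.0)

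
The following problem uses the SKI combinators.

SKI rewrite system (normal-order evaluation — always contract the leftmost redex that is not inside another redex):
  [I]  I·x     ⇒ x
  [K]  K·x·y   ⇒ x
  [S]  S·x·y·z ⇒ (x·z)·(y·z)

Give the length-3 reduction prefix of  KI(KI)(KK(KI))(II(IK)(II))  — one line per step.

Answer: after 3 steps: K(II(IK)(II))

Derivation:
  start: KI(KI)(KK(KI))(II(IK)(II))
  step 1: I(KK(KI))(II(IK)(II))
  step 2: KK(KI)(II(IK)(II))
  step 3: K(II(IK)(II))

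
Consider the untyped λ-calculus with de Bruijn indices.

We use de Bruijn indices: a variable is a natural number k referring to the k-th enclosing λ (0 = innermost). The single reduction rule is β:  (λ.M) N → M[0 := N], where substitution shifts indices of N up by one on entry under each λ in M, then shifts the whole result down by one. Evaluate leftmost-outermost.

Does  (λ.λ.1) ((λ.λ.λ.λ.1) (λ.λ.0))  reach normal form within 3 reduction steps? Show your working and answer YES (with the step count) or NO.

Answer: YES — reaches normal form λ.λ.λ.λ.1 in 2 ≤ 3 steps

Reduction:
  start: (λ.λ.1) ((λ.λ.λ.λ.1) (λ.λ.0))
  [1] λ.(λ.λ.λ.λ.1) (λ.λ.0)
  [2] λ.λ.λ.λ.1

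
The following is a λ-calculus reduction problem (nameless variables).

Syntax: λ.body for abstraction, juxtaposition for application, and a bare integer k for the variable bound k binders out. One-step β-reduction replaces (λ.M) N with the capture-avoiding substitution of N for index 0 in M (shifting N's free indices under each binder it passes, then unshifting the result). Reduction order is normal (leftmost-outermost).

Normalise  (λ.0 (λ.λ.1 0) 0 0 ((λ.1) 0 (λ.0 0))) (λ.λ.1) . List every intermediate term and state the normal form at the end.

Answer: normal form = λ.λ.λ.0 0  (in 8 steps)

Derivation:
  start: (λ.0 (λ.λ.1 0) 0 0 ((λ.1) 0 (λ.0 0))) (λ.λ.1)
  [1] (λ.λ.1) (λ.λ.1 0) (λ.λ.1) (λ.λ.1) ((λ.λ.λ.1) (λ.λ.1) (λ.0 0))
  [2] (λ.λ.λ.1 0) (λ.λ.1) (λ.λ.1) ((λ.λ.λ.1) (λ.λ.1) (λ.0 0))
  [3] (λ.λ.1 0) (λ.λ.1) ((λ.λ.λ.1) (λ.λ.1) (λ.0 0))
  [4] (λ.(λ.λ.1) 0) ((λ.λ.λ.1) (λ.λ.1) (λ.0 0))
  [5] (λ.λ.1) ((λ.λ.λ.1) (λ.λ.1) (λ.0 0))
  [6] λ.(λ.λ.λ.1) (λ.λ.1) (λ.0 0)
  [7] λ.(λ.λ.1) (λ.0 0)
  [8] λ.λ.λ.0 0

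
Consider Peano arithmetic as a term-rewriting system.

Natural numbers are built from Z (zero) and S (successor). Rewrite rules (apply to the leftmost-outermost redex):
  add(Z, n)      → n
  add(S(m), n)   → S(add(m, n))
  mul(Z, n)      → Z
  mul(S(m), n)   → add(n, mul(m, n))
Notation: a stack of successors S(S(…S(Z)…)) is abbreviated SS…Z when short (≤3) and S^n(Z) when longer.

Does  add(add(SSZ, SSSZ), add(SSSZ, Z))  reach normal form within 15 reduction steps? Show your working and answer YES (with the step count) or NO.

  start: add(add(SSZ, SSSZ), add(SSSZ, Z))
  [1] add(S(add(SZ, SSSZ)), add(SSSZ, Z))
  [2] S(add(add(SZ, SSSZ), add(SSSZ, Z)))
  [3] S(add(S(add(Z, SSSZ)), add(SSSZ, Z)))
  [4] S(S(add(add(Z, SSSZ), add(SSSZ, Z))))
  [5] S(S(add(SSSZ, add(SSSZ, Z))))
  [6] S(S(S(add(SSZ, add(SSSZ, Z)))))
  [7] S(S(S(S(add(SZ, add(SSSZ, Z))))))
  [8] S(S(S(S(S(add(Z, add(SSSZ, Z)))))))
  [9] S(S(S(S(S(add(SSSZ, Z))))))
  [10] S(S(S(S(S(S(add(SSZ, Z)))))))
  [11] S(S(S(S(S(S(S(add(SZ, Z))))))))
  [12] S(S(S(S(S(S(S(S(add(Z, Z)))))))))
  [13] S^8(Z)

Answer: YES — reaches normal form S^8(Z) in 13 ≤ 15 steps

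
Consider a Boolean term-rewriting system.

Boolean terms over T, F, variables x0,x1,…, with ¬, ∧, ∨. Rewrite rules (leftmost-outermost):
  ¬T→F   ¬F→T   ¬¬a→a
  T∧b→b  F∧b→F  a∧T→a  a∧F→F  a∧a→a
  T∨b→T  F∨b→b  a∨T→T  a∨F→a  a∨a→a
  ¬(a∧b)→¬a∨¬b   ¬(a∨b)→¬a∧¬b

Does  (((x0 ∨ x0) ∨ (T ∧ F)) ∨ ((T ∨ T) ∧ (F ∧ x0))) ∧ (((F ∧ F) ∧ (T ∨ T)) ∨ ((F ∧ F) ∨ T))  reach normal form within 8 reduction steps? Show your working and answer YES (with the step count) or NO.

Answer: NO — after 8 steps the term is x0 ∧ ((F ∧ (T ∨ T)) ∨ ((F ∧ F) ∨ T)), not yet normal

Derivation:
  start: (((x0 ∨ x0) ∨ (T ∧ F)) ∨ ((T ∨ T) ∧ (F ∧ x0))) ∧ (((F ∧ F) ∧ (T ∨ T)) ∨ ((F ∧ F) ∨ T))
  step 1: ((x0 ∨ (T ∧ F)) ∨ ((T ∨ T) ∧ (F ∧ x0))) ∧ (((F ∧ F) ∧ (T ∨ T)) ∨ ((F ∧ F) ∨ T))
  step 2: ((x0 ∨ F) ∨ ((T ∨ T) ∧ (F ∧ x0))) ∧ (((F ∧ F) ∧ (T ∨ T)) ∨ ((F ∧ F) ∨ T))
  step 3: (x0 ∨ ((T ∨ T) ∧ (F ∧ x0))) ∧ (((F ∧ F) ∧ (T ∨ T)) ∨ ((F ∧ F) ∨ T))
  step 4: (x0 ∨ (T ∧ (F ∧ x0))) ∧ (((F ∧ F) ∧ (T ∨ T)) ∨ ((F ∧ F) ∨ T))
  step 5: (x0 ∨ (F ∧ x0)) ∧ (((F ∧ F) ∧ (T ∨ T)) ∨ ((F ∧ F) ∨ T))
  step 6: (x0 ∨ F) ∧ (((F ∧ F) ∧ (T ∨ T)) ∨ ((F ∧ F) ∨ T))
  step 7: x0 ∧ (((F ∧ F) ∧ (T ∨ T)) ∨ ((F ∧ F) ∨ T))
  step 8: x0 ∧ ((F ∧ (T ∨ T)) ∨ ((F ∧ F) ∨ T))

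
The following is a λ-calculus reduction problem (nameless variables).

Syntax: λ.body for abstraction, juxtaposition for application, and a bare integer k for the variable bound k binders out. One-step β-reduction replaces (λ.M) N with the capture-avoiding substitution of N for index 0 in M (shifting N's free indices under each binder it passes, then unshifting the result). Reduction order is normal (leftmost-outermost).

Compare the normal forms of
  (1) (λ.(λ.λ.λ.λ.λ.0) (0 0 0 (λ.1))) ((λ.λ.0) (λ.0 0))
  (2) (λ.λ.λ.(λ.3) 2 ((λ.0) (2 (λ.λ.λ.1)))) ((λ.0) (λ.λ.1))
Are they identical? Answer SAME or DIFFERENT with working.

Answer: DIFFERENT — A ⇓ λ.λ.λ.λ.0, B ⇓ λ.λ.λ.λ.λ.λ.λ.1

Working:
Term A:
  start: (λ.(λ.λ.λ.λ.λ.0) (0 0 0 (λ.1))) ((λ.λ.0) (λ.0 0))
  →1  (λ.λ.λ.λ.λ.0) ((λ.λ.0) (λ.0 0) ((λ.λ.0) (λ.0 0)) ((λ.λ.0) (λ.0 0)) (λ.(λ.λ.0) (λ.0 0)))
  →2  λ.λ.λ.λ.0

Term B:
  start: (λ.λ.λ.(λ.3) 2 ((λ.0) (2 (λ.λ.λ.1)))) ((λ.0) (λ.λ.1))
  →1  λ.λ.(λ.(λ.0) (λ.λ.1)) ((λ.0) (λ.λ.1)) ((λ.0) ((λ.0) (λ.λ.1) (λ.λ.λ.1)))
  →2  λ.λ.(λ.0) (λ.λ.1) ((λ.0) ((λ.0) (λ.λ.1) (λ.λ.λ.1)))
  →3  λ.λ.(λ.λ.1) ((λ.0) ((λ.0) (λ.λ.1) (λ.λ.λ.1)))
  →4  λ.λ.λ.(λ.0) ((λ.0) (λ.λ.1) (λ.λ.λ.1))
  →5  λ.λ.λ.(λ.0) (λ.λ.1) (λ.λ.λ.1)
  →6  λ.λ.λ.(λ.λ.1) (λ.λ.λ.1)
  →7  λ.λ.λ.λ.λ.λ.λ.1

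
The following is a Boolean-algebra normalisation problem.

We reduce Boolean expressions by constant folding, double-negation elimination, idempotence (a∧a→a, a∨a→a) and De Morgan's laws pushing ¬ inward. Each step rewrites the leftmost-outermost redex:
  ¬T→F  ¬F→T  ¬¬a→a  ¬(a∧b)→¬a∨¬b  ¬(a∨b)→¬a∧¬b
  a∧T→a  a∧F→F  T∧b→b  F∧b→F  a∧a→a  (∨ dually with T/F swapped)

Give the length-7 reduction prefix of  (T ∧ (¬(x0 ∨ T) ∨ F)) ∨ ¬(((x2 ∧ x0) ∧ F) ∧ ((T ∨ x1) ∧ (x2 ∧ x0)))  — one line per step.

Answer: after 7 steps: ¬((x2 ∧ x0) ∧ F) ∨ ¬((T ∨ x1) ∧ (x2 ∧ x0))

Reduction:
  start: (T ∧ (¬(x0 ∨ T) ∨ F)) ∨ ¬(((x2 ∧ x0) ∧ F) ∧ ((T ∨ x1) ∧ (x2 ∧ x0)))
  [1] (¬(x0 ∨ T) ∨ F) ∨ ¬(((x2 ∧ x0) ∧ F) ∧ ((T ∨ x1) ∧ (x2 ∧ x0)))
  [2] ¬(x0 ∨ T) ∨ ¬(((x2 ∧ x0) ∧ F) ∧ ((T ∨ x1) ∧ (x2 ∧ x0)))
  [3] (¬x0 ∧ ¬T) ∨ ¬(((x2 ∧ x0) ∧ F) ∧ ((T ∨ x1) ∧ (x2 ∧ x0)))
  [4] (¬x0 ∧ F) ∨ ¬(((x2 ∧ x0) ∧ F) ∧ ((T ∨ x1) ∧ (x2 ∧ x0)))
  [5] F ∨ ¬(((x2 ∧ x0) ∧ F) ∧ ((T ∨ x1) ∧ (x2 ∧ x0)))
  [6] ¬(((x2 ∧ x0) ∧ F) ∧ ((T ∨ x1) ∧ (x2 ∧ x0)))
  [7] ¬((x2 ∧ x0) ∧ F) ∨ ¬((T ∨ x1) ∧ (x2 ∧ x0))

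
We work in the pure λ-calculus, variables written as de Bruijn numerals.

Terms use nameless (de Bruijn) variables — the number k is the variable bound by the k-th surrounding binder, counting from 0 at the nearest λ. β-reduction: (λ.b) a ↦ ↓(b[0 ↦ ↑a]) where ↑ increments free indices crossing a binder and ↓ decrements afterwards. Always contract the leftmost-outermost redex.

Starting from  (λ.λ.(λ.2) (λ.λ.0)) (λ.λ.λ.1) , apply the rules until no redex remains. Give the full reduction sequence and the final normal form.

Answer: normal form = λ.λ.λ.λ.1  (in 2 steps)

Working:
  start: (λ.λ.(λ.2) (λ.λ.0)) (λ.λ.λ.1)
  →1  λ.(λ.λ.λ.λ.1) (λ.λ.0)
  →2  λ.λ.λ.λ.1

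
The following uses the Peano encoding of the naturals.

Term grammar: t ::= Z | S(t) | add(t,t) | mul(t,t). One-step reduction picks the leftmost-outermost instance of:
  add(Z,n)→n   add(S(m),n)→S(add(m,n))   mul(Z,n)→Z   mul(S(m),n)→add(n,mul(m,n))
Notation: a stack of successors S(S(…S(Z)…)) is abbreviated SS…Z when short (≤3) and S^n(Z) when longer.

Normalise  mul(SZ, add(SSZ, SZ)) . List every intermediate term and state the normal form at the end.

Answer: normal form = SSSZ  (in 9 steps)

Reduction:
  start: mul(SZ, add(SSZ, SZ))
  →1  add(add(SSZ, SZ), mul(Z, add(SSZ, SZ)))
  →2  add(S(add(SZ, SZ)), mul(Z, add(SSZ, SZ)))
  →3  S(add(add(SZ, SZ), mul(Z, add(SSZ, SZ))))
  →4  S(add(S(add(Z, SZ)), mul(Z, add(SSZ, SZ))))
  →5  S(S(add(add(Z, SZ), mul(Z, add(SSZ, SZ)))))
  →6  S(S(add(SZ, mul(Z, add(SSZ, SZ)))))
  →7  S(S(S(add(Z, mul(Z, add(SSZ, SZ))))))
  →8  S(S(S(mul(Z, add(SSZ, SZ)))))
  →9  SSSZ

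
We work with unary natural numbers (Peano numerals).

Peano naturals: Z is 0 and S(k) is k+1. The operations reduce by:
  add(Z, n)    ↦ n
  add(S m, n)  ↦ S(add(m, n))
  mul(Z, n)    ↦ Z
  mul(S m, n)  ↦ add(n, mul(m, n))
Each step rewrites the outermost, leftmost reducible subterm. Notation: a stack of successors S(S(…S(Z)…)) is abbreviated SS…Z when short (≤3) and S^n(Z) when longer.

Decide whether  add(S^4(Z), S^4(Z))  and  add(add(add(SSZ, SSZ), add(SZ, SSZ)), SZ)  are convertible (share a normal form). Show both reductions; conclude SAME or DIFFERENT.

Term A:
  start: add(S^4(Z), S^4(Z))
  [1] S(add(SSSZ, S^4(Z)))
  [2] S(S(add(SSZ, S^4(Z))))
  [3] S(S(S(add(SZ, S^4(Z)))))
  [4] S(S(S(S(add(Z, S^4(Z))))))
  [5] S^8(Z)

Term B:
  start: add(add(add(SSZ, SSZ), add(SZ, SSZ)), SZ)
  [1] add(add(S(add(SZ, SSZ)), add(SZ, SSZ)), SZ)
  [2] add(S(add(add(SZ, SSZ), add(SZ, SSZ))), SZ)
  [3] S(add(add(add(SZ, SSZ), add(SZ, SSZ)), SZ))
  [4] S(add(add(S(add(Z, SSZ)), add(SZ, SSZ)), SZ))
  [5] S(add(S(add(add(Z, SSZ), add(SZ, SSZ))), SZ))
  [6] S(S(add(add(add(Z, SSZ), add(SZ, SSZ)), SZ)))
  [7] S(S(add(add(SSZ, add(SZ, SSZ)), SZ)))
  [8] S(S(add(S(add(SZ, add(SZ, SSZ))), SZ)))
  [9] S(S(S(add(add(SZ, add(SZ, SSZ)), SZ))))
  [10] S(S(S(add(S(add(Z, add(SZ, SSZ))), SZ))))
  [11] S(S(S(S(add(add(Z, add(SZ, SSZ)), SZ)))))
  [12] S(S(S(S(add(add(SZ, SSZ), SZ)))))
  [13] S(S(S(S(add(S(add(Z, SSZ)), SZ)))))
  [14] S(S(S(S(S(add(add(Z, SSZ), SZ))))))
  [15] S(S(S(S(S(add(SSZ, SZ))))))
  [16] S(S(S(S(S(S(add(SZ, SZ)))))))
  [17] S(S(S(S(S(S(S(add(Z, SZ))))))))
  [18] S^8(Z)

Answer: SAME — A ⇓ S^8(Z), B ⇓ S^8(Z)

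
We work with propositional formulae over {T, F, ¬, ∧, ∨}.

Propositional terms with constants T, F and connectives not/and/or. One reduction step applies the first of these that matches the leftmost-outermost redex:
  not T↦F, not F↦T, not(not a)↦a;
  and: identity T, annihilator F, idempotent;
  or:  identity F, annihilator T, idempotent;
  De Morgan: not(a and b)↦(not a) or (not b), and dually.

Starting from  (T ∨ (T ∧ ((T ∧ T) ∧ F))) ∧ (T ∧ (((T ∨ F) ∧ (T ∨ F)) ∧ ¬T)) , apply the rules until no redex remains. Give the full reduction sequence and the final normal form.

Answer: normal form = F  (in 7 steps)

Working:
  start: (T ∨ (T ∧ ((T ∧ T) ∧ F))) ∧ (T ∧ (((T ∨ F) ∧ (T ∨ F)) ∧ ¬T))
  →1  T ∧ (T ∧ (((T ∨ F) ∧ (T ∨ F)) ∧ ¬T))
  →2  T ∧ (((T ∨ F) ∧ (T ∨ F)) ∧ ¬T)
  →3  ((T ∨ F) ∧ (T ∨ F)) ∧ ¬T
  →4  (T ∨ F) ∧ ¬T
  →5  T ∧ ¬T
  →6  ¬T
  →7  F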